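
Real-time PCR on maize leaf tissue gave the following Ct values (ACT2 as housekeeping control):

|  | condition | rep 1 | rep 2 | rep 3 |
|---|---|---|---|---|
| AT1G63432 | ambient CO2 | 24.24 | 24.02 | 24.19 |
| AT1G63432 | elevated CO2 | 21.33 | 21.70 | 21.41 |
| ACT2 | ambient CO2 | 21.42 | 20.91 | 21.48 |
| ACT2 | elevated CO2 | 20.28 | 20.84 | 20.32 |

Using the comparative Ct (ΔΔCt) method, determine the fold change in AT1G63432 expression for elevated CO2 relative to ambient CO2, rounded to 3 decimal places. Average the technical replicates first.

Mean Ct: AT1G63432 ambient CO2 24.150; AT1G63432 elevated CO2 21.480; ACT2 ambient CO2 21.270; ACT2 elevated CO2 20.480
ΔCt(ambient CO2) = 24.150 − 21.270 = 2.880
ΔCt(elevated CO2) = 21.480 − 20.480 = 1.000
ΔΔCt = 1.000 − 2.880 = -1.880
Fold change = 2^(−(-1.880)) = 2^1.880 = 3.6808

3.681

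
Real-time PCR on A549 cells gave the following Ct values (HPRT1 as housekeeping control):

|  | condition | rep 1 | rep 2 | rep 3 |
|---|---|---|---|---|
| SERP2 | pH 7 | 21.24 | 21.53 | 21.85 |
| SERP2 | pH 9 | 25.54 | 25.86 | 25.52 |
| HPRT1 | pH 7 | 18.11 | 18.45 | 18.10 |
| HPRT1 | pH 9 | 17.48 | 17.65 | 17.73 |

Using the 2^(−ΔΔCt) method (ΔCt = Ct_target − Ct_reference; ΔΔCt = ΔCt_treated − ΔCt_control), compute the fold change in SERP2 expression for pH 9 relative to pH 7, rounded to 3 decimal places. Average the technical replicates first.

Mean Ct: SERP2 pH 7 21.540; SERP2 pH 9 25.640; HPRT1 pH 7 18.220; HPRT1 pH 9 17.620
ΔCt(pH 7) = 21.540 − 18.220 = 3.320
ΔCt(pH 9) = 25.640 − 17.620 = 8.020
ΔΔCt = 8.020 − 3.320 = 4.700
Fold change = 2^(−4.700) = 0.0385

0.038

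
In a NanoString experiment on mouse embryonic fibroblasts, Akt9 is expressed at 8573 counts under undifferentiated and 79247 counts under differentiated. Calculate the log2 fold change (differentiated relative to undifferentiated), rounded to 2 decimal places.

Fold change = 79247 / 8573 = 9.2438
log2(9.2438) = 3.208

3.21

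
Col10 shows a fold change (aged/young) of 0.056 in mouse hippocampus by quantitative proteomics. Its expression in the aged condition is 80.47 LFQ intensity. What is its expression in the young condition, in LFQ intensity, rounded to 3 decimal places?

young expression = 80.47 / 0.056 = 1436.964

1436.964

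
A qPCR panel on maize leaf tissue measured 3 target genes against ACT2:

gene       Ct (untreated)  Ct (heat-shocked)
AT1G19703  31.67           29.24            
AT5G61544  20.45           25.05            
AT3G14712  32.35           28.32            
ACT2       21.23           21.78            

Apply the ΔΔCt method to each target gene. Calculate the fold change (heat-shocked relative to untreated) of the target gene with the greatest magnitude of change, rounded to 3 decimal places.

AT1G19703: ΔΔCt = (29.24−21.78) − (31.67−21.23) = 7.46 − 10.44 = -2.98; fold change = 2^2.98 = 7.890
AT5G61544: ΔΔCt = (25.05−21.78) − (20.45−21.23) = 3.27 − (-0.78) = 4.05; fold change = 2^-4.05 = 0.060
AT3G14712: ΔΔCt = (28.32−21.78) − (32.35−21.23) = 6.54 − 11.12 = -4.58; fold change = 2^4.58 = 23.918
AT3G14712 has the largest |ΔΔCt| = 4.58.

23.918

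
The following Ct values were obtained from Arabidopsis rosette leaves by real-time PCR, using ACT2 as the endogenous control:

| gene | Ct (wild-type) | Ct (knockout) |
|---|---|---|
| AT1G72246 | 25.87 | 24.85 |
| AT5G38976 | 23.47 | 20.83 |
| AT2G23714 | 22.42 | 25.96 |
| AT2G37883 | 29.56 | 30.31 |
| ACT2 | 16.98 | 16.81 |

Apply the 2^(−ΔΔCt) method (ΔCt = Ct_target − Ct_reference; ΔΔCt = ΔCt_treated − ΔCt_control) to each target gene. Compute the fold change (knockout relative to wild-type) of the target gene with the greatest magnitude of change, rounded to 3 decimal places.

0.076

AT1G72246: ΔΔCt = (24.85−16.81) − (25.87−16.98) = 8.04 − 8.89 = -0.85; fold change = 2^0.85 = 1.803
AT5G38976: ΔΔCt = (20.83−16.81) − (23.47−16.98) = 4.02 − 6.49 = -2.47; fold change = 2^2.47 = 5.540
AT2G23714: ΔΔCt = (25.96−16.81) − (22.42−16.98) = 9.15 − 5.44 = 3.71; fold change = 2^-3.71 = 0.076
AT2G37883: ΔΔCt = (30.31−16.81) − (29.56−16.98) = 13.50 − 12.58 = 0.92; fold change = 2^-0.92 = 0.529
AT2G23714 has the largest |ΔΔCt| = 3.71.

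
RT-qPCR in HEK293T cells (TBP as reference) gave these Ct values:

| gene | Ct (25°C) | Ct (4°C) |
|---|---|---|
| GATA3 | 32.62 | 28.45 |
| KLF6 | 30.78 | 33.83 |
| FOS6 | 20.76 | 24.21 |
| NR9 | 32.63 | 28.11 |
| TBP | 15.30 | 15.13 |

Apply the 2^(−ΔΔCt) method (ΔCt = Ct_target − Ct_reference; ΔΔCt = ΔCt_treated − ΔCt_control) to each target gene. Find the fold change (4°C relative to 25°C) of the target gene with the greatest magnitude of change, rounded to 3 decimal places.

GATA3: ΔΔCt = (28.45−15.13) − (32.62−15.30) = 13.32 − 17.32 = -4.00; fold change = 2^4.00 = 16.000
KLF6: ΔΔCt = (33.83−15.13) − (30.78−15.30) = 18.70 − 15.48 = 3.22; fold change = 2^-3.22 = 0.107
FOS6: ΔΔCt = (24.21−15.13) − (20.76−15.30) = 9.08 − 5.46 = 3.62; fold change = 2^-3.62 = 0.081
NR9: ΔΔCt = (28.11−15.13) − (32.63−15.30) = 12.98 − 17.33 = -4.35; fold change = 2^4.35 = 20.393
NR9 has the largest |ΔΔCt| = 4.35.

20.393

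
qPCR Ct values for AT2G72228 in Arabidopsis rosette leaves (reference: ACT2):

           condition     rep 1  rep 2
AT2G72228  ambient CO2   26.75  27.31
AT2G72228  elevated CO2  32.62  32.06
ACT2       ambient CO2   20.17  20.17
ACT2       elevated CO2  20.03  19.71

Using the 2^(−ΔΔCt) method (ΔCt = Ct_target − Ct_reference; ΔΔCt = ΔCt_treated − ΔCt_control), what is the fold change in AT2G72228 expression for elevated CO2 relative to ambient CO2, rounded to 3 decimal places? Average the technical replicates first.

Mean Ct: AT2G72228 ambient CO2 27.030; AT2G72228 elevated CO2 32.340; ACT2 ambient CO2 20.170; ACT2 elevated CO2 19.870
ΔCt(ambient CO2) = 27.030 − 20.170 = 6.860
ΔCt(elevated CO2) = 32.340 − 19.870 = 12.470
ΔΔCt = 12.470 − 6.860 = 5.610
Fold change = 2^(−5.610) = 0.0205

0.020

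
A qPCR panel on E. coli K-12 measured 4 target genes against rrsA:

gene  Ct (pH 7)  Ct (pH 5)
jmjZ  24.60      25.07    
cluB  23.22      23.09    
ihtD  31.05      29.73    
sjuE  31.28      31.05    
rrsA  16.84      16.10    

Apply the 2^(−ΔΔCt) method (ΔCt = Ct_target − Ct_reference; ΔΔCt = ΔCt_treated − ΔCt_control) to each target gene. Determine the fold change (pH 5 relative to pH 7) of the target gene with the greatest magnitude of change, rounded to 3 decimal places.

jmjZ: ΔΔCt = (25.07−16.10) − (24.60−16.84) = 8.97 − 7.76 = 1.21; fold change = 2^-1.21 = 0.432
cluB: ΔΔCt = (23.09−16.10) − (23.22−16.84) = 6.99 − 6.38 = 0.61; fold change = 2^-0.61 = 0.655
ihtD: ΔΔCt = (29.73−16.10) − (31.05−16.84) = 13.63 − 14.21 = -0.58; fold change = 2^0.58 = 1.495
sjuE: ΔΔCt = (31.05−16.10) − (31.28−16.84) = 14.95 − 14.44 = 0.51; fold change = 2^-0.51 = 0.702
jmjZ has the largest |ΔΔCt| = 1.21.

0.432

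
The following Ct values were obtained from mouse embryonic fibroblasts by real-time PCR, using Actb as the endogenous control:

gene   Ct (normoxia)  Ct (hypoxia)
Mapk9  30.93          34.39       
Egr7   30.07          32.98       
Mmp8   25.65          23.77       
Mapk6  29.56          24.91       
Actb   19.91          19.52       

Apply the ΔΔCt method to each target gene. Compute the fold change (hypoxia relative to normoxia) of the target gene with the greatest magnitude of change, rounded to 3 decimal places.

Mapk9: ΔΔCt = (34.39−19.52) − (30.93−19.91) = 14.87 − 11.02 = 3.85; fold change = 2^-3.85 = 0.069
Egr7: ΔΔCt = (32.98−19.52) − (30.07−19.91) = 13.46 − 10.16 = 3.30; fold change = 2^-3.30 = 0.102
Mmp8: ΔΔCt = (23.77−19.52) − (25.65−19.91) = 4.25 − 5.74 = -1.49; fold change = 2^1.49 = 2.809
Mapk6: ΔΔCt = (24.91−19.52) − (29.56−19.91) = 5.39 − 9.65 = -4.26; fold change = 2^4.26 = 19.160
Mapk6 has the largest |ΔΔCt| = 4.26.

19.160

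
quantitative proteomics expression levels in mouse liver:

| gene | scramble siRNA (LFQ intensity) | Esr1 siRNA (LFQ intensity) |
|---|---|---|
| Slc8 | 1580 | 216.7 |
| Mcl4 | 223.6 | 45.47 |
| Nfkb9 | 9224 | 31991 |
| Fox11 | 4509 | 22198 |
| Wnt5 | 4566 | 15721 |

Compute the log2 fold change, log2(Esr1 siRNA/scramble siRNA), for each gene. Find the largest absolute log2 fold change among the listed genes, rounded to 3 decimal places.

2.866

log2(216.7/1580) = -2.866  (Slc8)
log2(45.47/223.6) = -2.298  (Mcl4)
log2(31991/9224) = 1.794  (Nfkb9)
log2(22198/4509) = 2.300  (Fox11)
log2(15721/4566) = 1.784  (Wnt5)
The largest magnitude belongs to Slc8.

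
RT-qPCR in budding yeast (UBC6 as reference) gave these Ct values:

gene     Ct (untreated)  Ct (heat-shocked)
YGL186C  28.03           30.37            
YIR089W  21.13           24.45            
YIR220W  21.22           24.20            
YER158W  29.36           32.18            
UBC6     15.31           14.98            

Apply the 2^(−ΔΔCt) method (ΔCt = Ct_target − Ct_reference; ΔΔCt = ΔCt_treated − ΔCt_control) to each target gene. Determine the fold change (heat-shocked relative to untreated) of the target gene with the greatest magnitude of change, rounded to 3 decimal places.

YGL186C: ΔΔCt = (30.37−14.98) − (28.03−15.31) = 15.39 − 12.72 = 2.67; fold change = 2^-2.67 = 0.157
YIR089W: ΔΔCt = (24.45−14.98) − (21.13−15.31) = 9.47 − 5.82 = 3.65; fold change = 2^-3.65 = 0.080
YIR220W: ΔΔCt = (24.20−14.98) − (21.22−15.31) = 9.22 − 5.91 = 3.31; fold change = 2^-3.31 = 0.101
YER158W: ΔΔCt = (32.18−14.98) − (29.36−15.31) = 17.20 − 14.05 = 3.15; fold change = 2^-3.15 = 0.113
YIR089W has the largest |ΔΔCt| = 3.65.

0.080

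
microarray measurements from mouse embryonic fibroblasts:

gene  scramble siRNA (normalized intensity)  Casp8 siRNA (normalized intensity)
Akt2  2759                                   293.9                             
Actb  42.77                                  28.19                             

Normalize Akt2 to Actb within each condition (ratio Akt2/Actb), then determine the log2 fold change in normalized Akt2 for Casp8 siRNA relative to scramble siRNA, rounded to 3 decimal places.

Akt2/Actb (scramble siRNA) = 2759 / 42.77 = 64.508
Akt2/Actb (Casp8 siRNA) = 293.9 / 28.19 = 10.426
Fold change = 10.426 / 64.508 = 0.1616
log2(0.1616) = -2.6293

-2.629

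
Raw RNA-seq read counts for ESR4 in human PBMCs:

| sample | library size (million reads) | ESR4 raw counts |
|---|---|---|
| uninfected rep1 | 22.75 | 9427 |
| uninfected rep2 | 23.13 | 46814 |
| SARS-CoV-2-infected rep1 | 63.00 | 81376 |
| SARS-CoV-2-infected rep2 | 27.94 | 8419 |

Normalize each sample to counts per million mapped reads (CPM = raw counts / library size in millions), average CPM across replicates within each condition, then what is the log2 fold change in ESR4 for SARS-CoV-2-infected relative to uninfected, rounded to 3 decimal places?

-0.614

CPM(uninfected rep1) = 9427 / 22.75 = 414.3736
CPM(uninfected rep2) = 46814 / 23.13 = 2023.9516
CPM(SARS-CoV-2-infected rep1) = 81376 / 63.00 = 1291.6825
CPM(SARS-CoV-2-infected rep2) = 8419 / 27.94 = 301.3243
mean CPM(uninfected) = 1219.1626; mean CPM(SARS-CoV-2-infected) = 796.5034
Fold change = 796.5034 / 1219.1626 = 0.65332
log2(0.65332) = -0.6141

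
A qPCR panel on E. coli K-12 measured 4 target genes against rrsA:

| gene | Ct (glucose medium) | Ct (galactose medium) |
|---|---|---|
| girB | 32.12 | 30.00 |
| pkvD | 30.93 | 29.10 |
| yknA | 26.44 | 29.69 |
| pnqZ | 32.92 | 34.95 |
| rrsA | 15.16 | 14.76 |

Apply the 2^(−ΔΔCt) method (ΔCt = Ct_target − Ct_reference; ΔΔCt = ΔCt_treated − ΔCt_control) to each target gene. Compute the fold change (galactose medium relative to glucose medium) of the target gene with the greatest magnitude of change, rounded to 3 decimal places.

0.080

girB: ΔΔCt = (30.00−14.76) − (32.12−15.16) = 15.24 − 16.96 = -1.72; fold change = 2^1.72 = 3.294
pkvD: ΔΔCt = (29.10−14.76) − (30.93−15.16) = 14.34 − 15.77 = -1.43; fold change = 2^1.43 = 2.694
yknA: ΔΔCt = (29.69−14.76) − (26.44−15.16) = 14.93 − 11.28 = 3.65; fold change = 2^-3.65 = 0.080
pnqZ: ΔΔCt = (34.95−14.76) − (32.92−15.16) = 20.19 − 17.76 = 2.43; fold change = 2^-2.43 = 0.186
yknA has the largest |ΔΔCt| = 3.65.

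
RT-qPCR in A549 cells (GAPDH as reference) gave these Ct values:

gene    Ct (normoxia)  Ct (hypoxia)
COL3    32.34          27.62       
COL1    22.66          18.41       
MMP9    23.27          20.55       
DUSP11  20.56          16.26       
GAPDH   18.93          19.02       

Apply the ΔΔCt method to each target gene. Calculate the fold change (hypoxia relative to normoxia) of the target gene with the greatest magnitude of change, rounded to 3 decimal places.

COL3: ΔΔCt = (27.62−19.02) − (32.34−18.93) = 8.60 − 13.41 = -4.81; fold change = 2^4.81 = 28.051
COL1: ΔΔCt = (18.41−19.02) − (22.66−18.93) = -0.61 − 3.73 = -4.34; fold change = 2^4.34 = 20.252
MMP9: ΔΔCt = (20.55−19.02) − (23.27−18.93) = 1.53 − 4.34 = -2.81; fold change = 2^2.81 = 7.013
DUSP11: ΔΔCt = (16.26−19.02) − (20.56−18.93) = -2.76 − 1.63 = -4.39; fold change = 2^4.39 = 20.966
COL3 has the largest |ΔΔCt| = 4.81.

28.051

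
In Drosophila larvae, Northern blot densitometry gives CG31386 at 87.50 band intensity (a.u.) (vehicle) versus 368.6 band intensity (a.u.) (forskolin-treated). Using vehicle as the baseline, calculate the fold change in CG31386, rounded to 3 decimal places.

Fold change = 368.6 / 87.50 = 4.2126
CG31386 is upregulated.

4.213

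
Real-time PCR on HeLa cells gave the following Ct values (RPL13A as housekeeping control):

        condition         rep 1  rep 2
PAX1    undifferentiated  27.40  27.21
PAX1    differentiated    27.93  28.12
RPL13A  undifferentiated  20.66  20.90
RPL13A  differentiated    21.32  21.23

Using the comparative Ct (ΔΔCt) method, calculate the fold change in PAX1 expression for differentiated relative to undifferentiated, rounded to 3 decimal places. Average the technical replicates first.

0.856

Mean Ct: PAX1 undifferentiated 27.305; PAX1 differentiated 28.025; RPL13A undifferentiated 20.780; RPL13A differentiated 21.275
ΔCt(undifferentiated) = 27.305 − 20.780 = 6.525
ΔCt(differentiated) = 28.025 − 21.275 = 6.750
ΔΔCt = 6.750 − 6.525 = 0.225
Fold change = 2^(−0.225) = 0.8556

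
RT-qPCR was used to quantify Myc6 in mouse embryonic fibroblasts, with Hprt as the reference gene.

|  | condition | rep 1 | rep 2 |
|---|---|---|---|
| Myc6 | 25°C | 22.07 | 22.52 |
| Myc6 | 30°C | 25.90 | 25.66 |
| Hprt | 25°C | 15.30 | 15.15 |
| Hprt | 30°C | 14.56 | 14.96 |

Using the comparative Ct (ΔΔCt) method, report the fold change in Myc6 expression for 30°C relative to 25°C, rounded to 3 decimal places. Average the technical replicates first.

0.065

Mean Ct: Myc6 25°C 22.295; Myc6 30°C 25.780; Hprt 25°C 15.225; Hprt 30°C 14.760
ΔCt(25°C) = 22.295 − 15.225 = 7.070
ΔCt(30°C) = 25.780 − 14.760 = 11.020
ΔΔCt = 11.020 − 7.070 = 3.950
Fold change = 2^(−3.950) = 0.0647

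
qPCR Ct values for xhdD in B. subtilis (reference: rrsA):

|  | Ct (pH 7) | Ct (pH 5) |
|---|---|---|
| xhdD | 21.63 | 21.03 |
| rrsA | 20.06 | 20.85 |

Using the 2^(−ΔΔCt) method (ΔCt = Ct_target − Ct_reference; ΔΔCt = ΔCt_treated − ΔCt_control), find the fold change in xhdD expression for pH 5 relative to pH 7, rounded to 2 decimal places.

2.62

ΔCt(pH 7) = 21.630 − 20.060 = 1.570
ΔCt(pH 5) = 21.030 − 20.850 = 0.180
ΔΔCt = 0.180 − 1.570 = -1.390
Fold change = 2^(−(-1.390)) = 2^1.390 = 2.621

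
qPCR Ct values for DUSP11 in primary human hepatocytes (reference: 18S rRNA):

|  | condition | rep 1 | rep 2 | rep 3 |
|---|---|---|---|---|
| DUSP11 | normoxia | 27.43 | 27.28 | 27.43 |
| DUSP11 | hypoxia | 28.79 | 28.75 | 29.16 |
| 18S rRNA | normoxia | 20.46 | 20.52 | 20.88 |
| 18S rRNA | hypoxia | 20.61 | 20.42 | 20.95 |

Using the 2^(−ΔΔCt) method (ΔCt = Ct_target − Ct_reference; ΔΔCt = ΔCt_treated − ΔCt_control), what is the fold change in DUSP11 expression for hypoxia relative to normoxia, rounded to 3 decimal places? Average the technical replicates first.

Mean Ct: DUSP11 normoxia 27.380; DUSP11 hypoxia 28.900; 18S rRNA normoxia 20.620; 18S rRNA hypoxia 20.660
ΔCt(normoxia) = 27.380 − 20.620 = 6.760
ΔCt(hypoxia) = 28.900 − 20.660 = 8.240
ΔΔCt = 8.240 − 6.760 = 1.480
Fold change = 2^(−1.480) = 0.3585

0.358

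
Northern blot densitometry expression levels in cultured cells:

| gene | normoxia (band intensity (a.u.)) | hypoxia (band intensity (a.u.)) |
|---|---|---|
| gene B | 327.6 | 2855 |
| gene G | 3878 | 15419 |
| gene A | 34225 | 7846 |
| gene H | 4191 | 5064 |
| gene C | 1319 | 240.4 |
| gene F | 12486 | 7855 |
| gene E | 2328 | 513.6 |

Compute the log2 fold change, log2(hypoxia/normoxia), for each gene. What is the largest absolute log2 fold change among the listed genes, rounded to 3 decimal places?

3.123

log2(2855/327.6) = 3.123  (gene B)
log2(15419/3878) = 1.991  (gene G)
log2(7846/34225) = -2.125  (gene A)
log2(5064/4191) = 0.273  (gene H)
log2(240.4/1319) = -2.456  (gene C)
log2(7855/12486) = -0.669  (gene F)
log2(513.6/2328) = -2.180  (gene E)
The largest magnitude belongs to gene B.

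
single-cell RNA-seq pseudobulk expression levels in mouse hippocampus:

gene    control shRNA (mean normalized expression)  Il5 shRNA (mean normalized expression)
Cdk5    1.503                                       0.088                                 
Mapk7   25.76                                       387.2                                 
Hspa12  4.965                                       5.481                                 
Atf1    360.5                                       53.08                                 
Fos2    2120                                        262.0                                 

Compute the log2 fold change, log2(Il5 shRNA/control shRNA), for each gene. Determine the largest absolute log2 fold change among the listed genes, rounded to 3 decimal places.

4.094

log2(0.088/1.503) = -4.094  (Cdk5)
log2(387.2/25.76) = 3.910  (Mapk7)
log2(5.481/4.965) = 0.143  (Hspa12)
log2(53.08/360.5) = -2.764  (Atf1)
log2(262.0/2120) = -3.016  (Fos2)
The largest magnitude belongs to Cdk5.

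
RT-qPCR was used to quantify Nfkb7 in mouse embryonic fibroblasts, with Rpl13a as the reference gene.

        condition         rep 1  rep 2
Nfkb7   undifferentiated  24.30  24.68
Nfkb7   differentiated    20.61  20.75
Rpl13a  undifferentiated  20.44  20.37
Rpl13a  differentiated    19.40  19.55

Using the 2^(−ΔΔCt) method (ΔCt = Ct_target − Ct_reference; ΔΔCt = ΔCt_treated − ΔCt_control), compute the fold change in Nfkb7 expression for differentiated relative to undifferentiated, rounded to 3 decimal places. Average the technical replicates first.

7.362

Mean Ct: Nfkb7 undifferentiated 24.490; Nfkb7 differentiated 20.680; Rpl13a undifferentiated 20.405; Rpl13a differentiated 19.475
ΔCt(undifferentiated) = 24.490 − 20.405 = 4.085
ΔCt(differentiated) = 20.680 − 19.475 = 1.205
ΔΔCt = 1.205 − 4.085 = -2.880
Fold change = 2^(−(-2.880)) = 2^2.880 = 7.3615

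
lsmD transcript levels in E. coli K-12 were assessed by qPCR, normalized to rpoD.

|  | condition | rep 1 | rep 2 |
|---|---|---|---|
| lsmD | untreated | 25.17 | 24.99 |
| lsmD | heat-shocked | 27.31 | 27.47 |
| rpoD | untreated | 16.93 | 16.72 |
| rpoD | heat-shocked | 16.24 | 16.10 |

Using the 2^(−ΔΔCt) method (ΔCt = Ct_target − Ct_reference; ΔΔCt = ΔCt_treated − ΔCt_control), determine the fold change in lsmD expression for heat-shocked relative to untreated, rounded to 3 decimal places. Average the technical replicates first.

0.128

Mean Ct: lsmD untreated 25.080; lsmD heat-shocked 27.390; rpoD untreated 16.825; rpoD heat-shocked 16.170
ΔCt(untreated) = 25.080 − 16.825 = 8.255
ΔCt(heat-shocked) = 27.390 − 16.170 = 11.220
ΔΔCt = 11.220 − 8.255 = 2.965
Fold change = 2^(−2.965) = 0.1281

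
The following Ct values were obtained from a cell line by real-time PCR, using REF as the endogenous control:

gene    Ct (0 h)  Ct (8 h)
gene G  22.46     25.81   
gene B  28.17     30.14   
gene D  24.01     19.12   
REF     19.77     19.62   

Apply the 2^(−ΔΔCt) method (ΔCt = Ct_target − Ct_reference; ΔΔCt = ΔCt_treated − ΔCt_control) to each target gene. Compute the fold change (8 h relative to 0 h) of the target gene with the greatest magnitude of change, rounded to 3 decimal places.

gene G: ΔΔCt = (25.81−19.62) − (22.46−19.77) = 6.19 − 2.69 = 3.50; fold change = 2^-3.50 = 0.088
gene B: ΔΔCt = (30.14−19.62) − (28.17−19.77) = 10.52 − 8.40 = 2.12; fold change = 2^-2.12 = 0.230
gene D: ΔΔCt = (19.12−19.62) − (24.01−19.77) = -0.50 − 4.24 = -4.74; fold change = 2^4.74 = 26.723
gene D has the largest |ΔΔCt| = 4.74.

26.723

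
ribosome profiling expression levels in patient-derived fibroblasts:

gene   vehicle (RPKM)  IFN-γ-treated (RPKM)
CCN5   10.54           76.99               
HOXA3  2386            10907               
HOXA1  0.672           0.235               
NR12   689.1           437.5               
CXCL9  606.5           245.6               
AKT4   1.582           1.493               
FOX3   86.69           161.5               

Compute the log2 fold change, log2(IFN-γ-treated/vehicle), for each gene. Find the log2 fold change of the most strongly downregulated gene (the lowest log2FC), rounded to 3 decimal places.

log2(76.99/10.54) = 2.869  (CCN5)
log2(10907/2386) = 2.193  (HOXA3)
log2(0.235/0.672) = -1.516  (HOXA1)
log2(437.5/689.1) = -0.655  (NR12)
log2(245.6/606.5) = -1.304  (CXCL9)
log2(1.493/1.582) = -0.084  (AKT4)
log2(161.5/86.69) = 0.898  (FOX3)
HOXA1 is most strongly downregulated.

-1.516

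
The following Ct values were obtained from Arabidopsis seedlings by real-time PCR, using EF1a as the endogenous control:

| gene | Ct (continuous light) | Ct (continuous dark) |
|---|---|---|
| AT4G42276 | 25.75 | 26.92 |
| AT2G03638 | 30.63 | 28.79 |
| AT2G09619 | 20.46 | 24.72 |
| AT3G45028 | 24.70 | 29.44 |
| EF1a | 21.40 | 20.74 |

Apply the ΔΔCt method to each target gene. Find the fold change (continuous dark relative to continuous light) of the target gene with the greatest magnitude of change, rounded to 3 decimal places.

AT4G42276: ΔΔCt = (26.92−20.74) − (25.75−21.40) = 6.18 − 4.35 = 1.83; fold change = 2^-1.83 = 0.281
AT2G03638: ΔΔCt = (28.79−20.74) − (30.63−21.40) = 8.05 − 9.23 = -1.18; fold change = 2^1.18 = 2.266
AT2G09619: ΔΔCt = (24.72−20.74) − (20.46−21.40) = 3.98 − (-0.94) = 4.92; fold change = 2^-4.92 = 0.033
AT3G45028: ΔΔCt = (29.44−20.74) − (24.70−21.40) = 8.70 − 3.30 = 5.40; fold change = 2^-5.40 = 0.024
AT3G45028 has the largest |ΔΔCt| = 5.40.

0.024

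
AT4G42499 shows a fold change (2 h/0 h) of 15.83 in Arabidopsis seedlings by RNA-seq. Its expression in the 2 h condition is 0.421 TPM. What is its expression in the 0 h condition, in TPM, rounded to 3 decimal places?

0 h expression = 0.421 / 15.83 = 0.027

0.027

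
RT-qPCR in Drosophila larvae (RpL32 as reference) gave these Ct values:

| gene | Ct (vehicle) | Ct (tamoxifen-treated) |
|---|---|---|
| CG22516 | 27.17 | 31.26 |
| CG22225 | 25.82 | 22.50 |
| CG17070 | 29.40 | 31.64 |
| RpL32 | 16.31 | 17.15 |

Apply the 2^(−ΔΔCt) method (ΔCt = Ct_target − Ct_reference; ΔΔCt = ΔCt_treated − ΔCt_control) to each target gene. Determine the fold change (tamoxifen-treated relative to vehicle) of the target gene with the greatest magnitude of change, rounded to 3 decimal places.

17.877

CG22516: ΔΔCt = (31.26−17.15) − (27.17−16.31) = 14.11 − 10.86 = 3.25; fold change = 2^-3.25 = 0.105
CG22225: ΔΔCt = (22.50−17.15) − (25.82−16.31) = 5.35 − 9.51 = -4.16; fold change = 2^4.16 = 17.877
CG17070: ΔΔCt = (31.64−17.15) − (29.40−16.31) = 14.49 − 13.09 = 1.40; fold change = 2^-1.40 = 0.379
CG22225 has the largest |ΔΔCt| = 4.16.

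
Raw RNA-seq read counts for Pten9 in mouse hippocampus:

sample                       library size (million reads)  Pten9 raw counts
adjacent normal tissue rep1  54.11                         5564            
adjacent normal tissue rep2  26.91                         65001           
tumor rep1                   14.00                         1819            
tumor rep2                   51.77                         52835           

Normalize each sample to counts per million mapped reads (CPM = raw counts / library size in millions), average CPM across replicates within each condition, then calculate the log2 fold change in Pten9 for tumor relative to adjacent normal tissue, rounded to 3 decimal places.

CPM(adjacent normal tissue rep1) = 5564 / 54.11 = 102.8276
CPM(adjacent normal tissue rep2) = 65001 / 26.91 = 2415.4961
CPM(tumor rep1) = 1819 / 14.00 = 129.9286
CPM(tumor rep2) = 52835 / 51.77 = 1020.5718
mean CPM(adjacent normal tissue) = 1259.1618; mean CPM(tumor) = 575.2502
Fold change = 575.2502 / 1259.1618 = 0.45685
log2(0.45685) = -1.1302

-1.130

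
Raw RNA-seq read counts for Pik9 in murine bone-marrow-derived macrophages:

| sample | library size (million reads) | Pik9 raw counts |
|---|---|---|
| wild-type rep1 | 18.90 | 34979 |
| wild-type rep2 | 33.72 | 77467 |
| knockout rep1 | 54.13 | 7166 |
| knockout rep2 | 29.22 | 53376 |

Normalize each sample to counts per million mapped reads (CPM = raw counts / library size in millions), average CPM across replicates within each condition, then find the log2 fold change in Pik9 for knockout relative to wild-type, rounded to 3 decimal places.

-1.082

CPM(wild-type rep1) = 34979 / 18.90 = 1850.7407
CPM(wild-type rep2) = 77467 / 33.72 = 2297.3606
CPM(knockout rep1) = 7166 / 54.13 = 132.3850
CPM(knockout rep2) = 53376 / 29.22 = 1826.6940
mean CPM(wild-type) = 2074.0507; mean CPM(knockout) = 979.5395
Fold change = 979.5395 / 2074.0507 = 0.47228
log2(0.47228) = -1.0823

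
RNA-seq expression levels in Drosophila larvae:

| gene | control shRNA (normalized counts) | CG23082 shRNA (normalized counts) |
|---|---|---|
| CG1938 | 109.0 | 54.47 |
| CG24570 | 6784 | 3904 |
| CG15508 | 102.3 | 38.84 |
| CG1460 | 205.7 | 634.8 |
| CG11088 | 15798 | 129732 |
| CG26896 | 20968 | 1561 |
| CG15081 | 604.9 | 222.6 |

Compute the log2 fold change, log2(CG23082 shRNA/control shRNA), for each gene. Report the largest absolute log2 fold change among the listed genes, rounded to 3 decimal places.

log2(54.47/109.0) = -1.001  (CG1938)
log2(3904/6784) = -0.797  (CG24570)
log2(38.84/102.3) = -1.397  (CG15508)
log2(634.8/205.7) = 1.626  (CG1460)
log2(129732/15798) = 3.038  (CG11088)
log2(1561/20968) = -3.748  (CG26896)
log2(222.6/604.9) = -1.442  (CG15081)
The largest magnitude belongs to CG26896.

3.748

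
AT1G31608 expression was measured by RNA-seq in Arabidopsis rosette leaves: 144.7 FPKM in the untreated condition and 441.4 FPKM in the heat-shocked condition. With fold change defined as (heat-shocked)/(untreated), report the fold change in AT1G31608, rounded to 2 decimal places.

Fold change = 441.4 / 144.7 = 3.050
AT1G31608 is upregulated.

3.05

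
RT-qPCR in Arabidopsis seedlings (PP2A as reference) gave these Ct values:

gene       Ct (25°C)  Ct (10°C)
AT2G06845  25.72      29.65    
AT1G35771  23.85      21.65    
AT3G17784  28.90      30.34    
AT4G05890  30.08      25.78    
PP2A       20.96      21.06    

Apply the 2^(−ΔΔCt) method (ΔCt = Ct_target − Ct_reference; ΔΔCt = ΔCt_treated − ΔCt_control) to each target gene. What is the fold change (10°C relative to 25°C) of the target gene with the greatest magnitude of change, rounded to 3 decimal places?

AT2G06845: ΔΔCt = (29.65−21.06) − (25.72−20.96) = 8.59 − 4.76 = 3.83; fold change = 2^-3.83 = 0.070
AT1G35771: ΔΔCt = (21.65−21.06) − (23.85−20.96) = 0.59 − 2.89 = -2.30; fold change = 2^2.30 = 4.925
AT3G17784: ΔΔCt = (30.34−21.06) − (28.90−20.96) = 9.28 − 7.94 = 1.34; fold change = 2^-1.34 = 0.395
AT4G05890: ΔΔCt = (25.78−21.06) − (30.08−20.96) = 4.72 − 9.12 = -4.40; fold change = 2^4.40 = 21.112
AT4G05890 has the largest |ΔΔCt| = 4.40.

21.112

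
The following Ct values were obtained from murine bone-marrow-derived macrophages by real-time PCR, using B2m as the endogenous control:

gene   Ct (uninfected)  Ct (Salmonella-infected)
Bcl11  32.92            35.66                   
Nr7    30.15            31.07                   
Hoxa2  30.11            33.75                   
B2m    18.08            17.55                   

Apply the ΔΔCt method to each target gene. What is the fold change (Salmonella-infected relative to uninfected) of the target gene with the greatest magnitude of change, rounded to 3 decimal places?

Bcl11: ΔΔCt = (35.66−17.55) − (32.92−18.08) = 18.11 − 14.84 = 3.27; fold change = 2^-3.27 = 0.104
Nr7: ΔΔCt = (31.07−17.55) − (30.15−18.08) = 13.52 − 12.07 = 1.45; fold change = 2^-1.45 = 0.366
Hoxa2: ΔΔCt = (33.75−17.55) − (30.11−18.08) = 16.20 − 12.03 = 4.17; fold change = 2^-4.17 = 0.056
Hoxa2 has the largest |ΔΔCt| = 4.17.

0.056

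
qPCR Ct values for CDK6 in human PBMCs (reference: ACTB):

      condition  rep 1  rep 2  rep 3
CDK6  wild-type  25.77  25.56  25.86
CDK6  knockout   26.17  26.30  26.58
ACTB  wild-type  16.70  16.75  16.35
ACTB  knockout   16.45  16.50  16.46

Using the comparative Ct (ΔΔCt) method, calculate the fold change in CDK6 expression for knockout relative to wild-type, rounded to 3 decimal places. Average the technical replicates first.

0.595

Mean Ct: CDK6 wild-type 25.730; CDK6 knockout 26.350; ACTB wild-type 16.600; ACTB knockout 16.470
ΔCt(wild-type) = 25.730 − 16.600 = 9.130
ΔCt(knockout) = 26.350 − 16.470 = 9.880
ΔΔCt = 9.880 − 9.130 = 0.750
Fold change = 2^(−0.750) = 0.5946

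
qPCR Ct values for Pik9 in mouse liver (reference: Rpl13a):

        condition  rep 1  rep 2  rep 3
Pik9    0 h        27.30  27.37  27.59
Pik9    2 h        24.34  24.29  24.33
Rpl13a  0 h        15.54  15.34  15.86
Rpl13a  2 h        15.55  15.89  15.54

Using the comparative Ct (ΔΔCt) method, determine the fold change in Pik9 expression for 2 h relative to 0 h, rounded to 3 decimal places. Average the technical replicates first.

9.063

Mean Ct: Pik9 0 h 27.420; Pik9 2 h 24.320; Rpl13a 0 h 15.580; Rpl13a 2 h 15.660
ΔCt(0 h) = 27.420 − 15.580 = 11.840
ΔCt(2 h) = 24.320 − 15.660 = 8.660
ΔΔCt = 8.660 − 11.840 = -3.180
Fold change = 2^(−(-3.180)) = 2^3.180 = 9.0631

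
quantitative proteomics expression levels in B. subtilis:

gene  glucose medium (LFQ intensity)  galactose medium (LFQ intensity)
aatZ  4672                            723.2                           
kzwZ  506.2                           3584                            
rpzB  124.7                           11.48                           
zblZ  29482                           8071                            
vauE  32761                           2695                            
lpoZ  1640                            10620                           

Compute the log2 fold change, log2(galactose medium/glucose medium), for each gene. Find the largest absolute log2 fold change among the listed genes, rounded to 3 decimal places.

log2(723.2/4672) = -2.692  (aatZ)
log2(3584/506.2) = 2.824  (kzwZ)
log2(11.48/124.7) = -3.441  (rpzB)
log2(8071/29482) = -1.869  (zblZ)
log2(2695/32761) = -3.604  (vauE)
log2(10620/1640) = 2.695  (lpoZ)
The largest magnitude belongs to vauE.

3.604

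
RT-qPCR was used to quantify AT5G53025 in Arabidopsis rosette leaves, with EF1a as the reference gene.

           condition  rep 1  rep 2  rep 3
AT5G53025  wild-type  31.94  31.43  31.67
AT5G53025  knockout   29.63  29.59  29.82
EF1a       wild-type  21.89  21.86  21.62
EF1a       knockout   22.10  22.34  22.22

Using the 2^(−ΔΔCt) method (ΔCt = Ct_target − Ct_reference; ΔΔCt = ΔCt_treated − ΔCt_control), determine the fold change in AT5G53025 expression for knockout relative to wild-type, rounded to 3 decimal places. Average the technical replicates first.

5.389

Mean Ct: AT5G53025 wild-type 31.680; AT5G53025 knockout 29.680; EF1a wild-type 21.790; EF1a knockout 22.220
ΔCt(wild-type) = 31.680 − 21.790 = 9.890
ΔCt(knockout) = 29.680 − 22.220 = 7.460
ΔΔCt = 7.460 − 9.890 = -2.430
Fold change = 2^(−(-2.430)) = 2^2.430 = 5.3889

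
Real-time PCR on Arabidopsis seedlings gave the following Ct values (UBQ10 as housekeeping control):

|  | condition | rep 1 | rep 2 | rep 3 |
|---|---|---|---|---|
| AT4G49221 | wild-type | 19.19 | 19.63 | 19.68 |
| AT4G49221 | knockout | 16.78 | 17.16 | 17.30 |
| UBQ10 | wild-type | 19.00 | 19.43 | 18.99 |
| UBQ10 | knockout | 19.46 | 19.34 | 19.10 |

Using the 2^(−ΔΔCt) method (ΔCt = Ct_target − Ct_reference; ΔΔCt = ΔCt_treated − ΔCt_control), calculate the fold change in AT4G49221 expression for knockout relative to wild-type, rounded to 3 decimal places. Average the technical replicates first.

Mean Ct: AT4G49221 wild-type 19.500; AT4G49221 knockout 17.080; UBQ10 wild-type 19.140; UBQ10 knockout 19.300
ΔCt(wild-type) = 19.500 − 19.140 = 0.360
ΔCt(knockout) = 17.080 − 19.300 = -2.220
ΔΔCt = -2.220 − 0.360 = -2.580
Fold change = 2^(−(-2.580)) = 2^2.580 = 5.9794

5.979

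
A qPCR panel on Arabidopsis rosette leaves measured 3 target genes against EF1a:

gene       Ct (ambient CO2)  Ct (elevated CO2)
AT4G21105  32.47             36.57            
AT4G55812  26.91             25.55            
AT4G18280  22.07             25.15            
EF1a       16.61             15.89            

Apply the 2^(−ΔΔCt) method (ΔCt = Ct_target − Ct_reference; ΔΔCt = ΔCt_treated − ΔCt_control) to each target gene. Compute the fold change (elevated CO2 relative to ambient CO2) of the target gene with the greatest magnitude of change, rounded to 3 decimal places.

0.035

AT4G21105: ΔΔCt = (36.57−15.89) − (32.47−16.61) = 20.68 − 15.86 = 4.82; fold change = 2^-4.82 = 0.035
AT4G55812: ΔΔCt = (25.55−15.89) − (26.91−16.61) = 9.66 − 10.30 = -0.64; fold change = 2^0.64 = 1.558
AT4G18280: ΔΔCt = (25.15−15.89) − (22.07−16.61) = 9.26 − 5.46 = 3.80; fold change = 2^-3.80 = 0.072
AT4G21105 has the largest |ΔΔCt| = 4.82.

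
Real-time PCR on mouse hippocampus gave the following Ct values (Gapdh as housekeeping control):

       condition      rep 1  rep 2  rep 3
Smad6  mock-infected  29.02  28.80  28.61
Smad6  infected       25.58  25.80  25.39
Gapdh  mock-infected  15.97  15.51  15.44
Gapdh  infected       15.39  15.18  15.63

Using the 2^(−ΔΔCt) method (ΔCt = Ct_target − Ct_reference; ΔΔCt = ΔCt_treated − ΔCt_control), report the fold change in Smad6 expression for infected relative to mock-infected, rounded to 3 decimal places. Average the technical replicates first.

Mean Ct: Smad6 mock-infected 28.810; Smad6 infected 25.590; Gapdh mock-infected 15.640; Gapdh infected 15.400
ΔCt(mock-infected) = 28.810 − 15.640 = 13.170
ΔCt(infected) = 25.590 − 15.400 = 10.190
ΔΔCt = 10.190 − 13.170 = -2.980
Fold change = 2^(−(-2.980)) = 2^2.980 = 7.8899

7.890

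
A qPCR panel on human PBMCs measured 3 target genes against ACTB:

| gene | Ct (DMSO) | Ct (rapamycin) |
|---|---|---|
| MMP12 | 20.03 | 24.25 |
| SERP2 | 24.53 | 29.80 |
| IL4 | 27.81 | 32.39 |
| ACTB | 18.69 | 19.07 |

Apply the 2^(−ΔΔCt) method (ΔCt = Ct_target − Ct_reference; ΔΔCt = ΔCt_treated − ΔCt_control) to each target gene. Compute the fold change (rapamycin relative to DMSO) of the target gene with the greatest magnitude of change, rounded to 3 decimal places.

MMP12: ΔΔCt = (24.25−19.07) − (20.03−18.69) = 5.18 − 1.34 = 3.84; fold change = 2^-3.84 = 0.070
SERP2: ΔΔCt = (29.80−19.07) − (24.53−18.69) = 10.73 − 5.84 = 4.89; fold change = 2^-4.89 = 0.034
IL4: ΔΔCt = (32.39−19.07) − (27.81−18.69) = 13.32 − 9.12 = 4.20; fold change = 2^-4.20 = 0.054
SERP2 has the largest |ΔΔCt| = 4.89.

0.034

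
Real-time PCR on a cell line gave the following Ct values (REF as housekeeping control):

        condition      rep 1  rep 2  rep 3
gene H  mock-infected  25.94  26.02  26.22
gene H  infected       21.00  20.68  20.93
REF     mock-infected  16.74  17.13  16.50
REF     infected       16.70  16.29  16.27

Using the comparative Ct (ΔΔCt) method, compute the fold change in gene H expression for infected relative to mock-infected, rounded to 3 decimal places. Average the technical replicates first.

Mean Ct: gene H mock-infected 26.060; gene H infected 20.870; REF mock-infected 16.790; REF infected 16.420
ΔCt(mock-infected) = 26.060 − 16.790 = 9.270
ΔCt(infected) = 20.870 − 16.420 = 4.450
ΔΔCt = 4.450 − 9.270 = -4.820
Fold change = 2^(−(-4.820)) = 2^4.820 = 28.2465

28.246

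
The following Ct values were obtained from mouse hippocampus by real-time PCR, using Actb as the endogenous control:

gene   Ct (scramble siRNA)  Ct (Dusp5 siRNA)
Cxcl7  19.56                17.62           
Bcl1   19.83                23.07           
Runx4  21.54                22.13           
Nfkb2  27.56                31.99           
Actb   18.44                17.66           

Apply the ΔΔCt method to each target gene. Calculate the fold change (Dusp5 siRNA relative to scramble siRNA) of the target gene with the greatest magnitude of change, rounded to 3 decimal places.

0.027

Cxcl7: ΔΔCt = (17.62−17.66) − (19.56−18.44) = -0.04 − 1.12 = -1.16; fold change = 2^1.16 = 2.235
Bcl1: ΔΔCt = (23.07−17.66) − (19.83−18.44) = 5.41 − 1.39 = 4.02; fold change = 2^-4.02 = 0.062
Runx4: ΔΔCt = (22.13−17.66) − (21.54−18.44) = 4.47 − 3.10 = 1.37; fold change = 2^-1.37 = 0.387
Nfkb2: ΔΔCt = (31.99−17.66) − (27.56−18.44) = 14.33 − 9.12 = 5.21; fold change = 2^-5.21 = 0.027
Nfkb2 has the largest |ΔΔCt| = 5.21.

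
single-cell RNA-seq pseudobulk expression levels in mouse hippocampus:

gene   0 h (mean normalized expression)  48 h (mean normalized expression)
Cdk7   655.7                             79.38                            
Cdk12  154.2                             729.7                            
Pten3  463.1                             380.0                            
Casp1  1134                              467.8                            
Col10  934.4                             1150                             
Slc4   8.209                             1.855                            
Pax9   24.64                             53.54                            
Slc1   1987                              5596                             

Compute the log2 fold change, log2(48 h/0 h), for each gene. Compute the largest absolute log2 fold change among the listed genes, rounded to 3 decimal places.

log2(79.38/655.7) = -3.046  (Cdk7)
log2(729.7/154.2) = 2.243  (Cdk12)
log2(380.0/463.1) = -0.285  (Pten3)
log2(467.8/1134) = -1.277  (Casp1)
log2(1150/934.4) = 0.300  (Col10)
log2(1.855/8.209) = -2.146  (Slc4)
log2(53.54/24.64) = 1.120  (Pax9)
log2(5596/1987) = 1.494  (Slc1)
The largest magnitude belongs to Cdk7.

3.046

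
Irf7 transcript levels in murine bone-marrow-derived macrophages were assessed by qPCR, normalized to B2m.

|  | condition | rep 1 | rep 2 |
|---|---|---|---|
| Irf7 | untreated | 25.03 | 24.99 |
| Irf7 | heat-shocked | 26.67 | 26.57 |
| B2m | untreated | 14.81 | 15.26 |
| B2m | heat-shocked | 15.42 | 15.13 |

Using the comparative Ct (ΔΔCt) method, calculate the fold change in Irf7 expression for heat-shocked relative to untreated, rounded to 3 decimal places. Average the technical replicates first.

0.387

Mean Ct: Irf7 untreated 25.010; Irf7 heat-shocked 26.620; B2m untreated 15.035; B2m heat-shocked 15.275
ΔCt(untreated) = 25.010 − 15.035 = 9.975
ΔCt(heat-shocked) = 26.620 − 15.275 = 11.345
ΔΔCt = 11.345 − 9.975 = 1.370
Fold change = 2^(−1.370) = 0.3869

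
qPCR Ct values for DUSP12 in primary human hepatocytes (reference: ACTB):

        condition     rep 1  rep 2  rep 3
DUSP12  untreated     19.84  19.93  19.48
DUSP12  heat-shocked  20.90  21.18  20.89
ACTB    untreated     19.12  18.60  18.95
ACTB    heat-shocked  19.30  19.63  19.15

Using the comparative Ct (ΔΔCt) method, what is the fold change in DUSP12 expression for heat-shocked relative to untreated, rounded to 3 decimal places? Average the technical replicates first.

0.586

Mean Ct: DUSP12 untreated 19.750; DUSP12 heat-shocked 20.990; ACTB untreated 18.890; ACTB heat-shocked 19.360
ΔCt(untreated) = 19.750 − 18.890 = 0.860
ΔCt(heat-shocked) = 20.990 − 19.360 = 1.630
ΔΔCt = 1.630 − 0.860 = 0.770
Fold change = 2^(−0.770) = 0.5864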